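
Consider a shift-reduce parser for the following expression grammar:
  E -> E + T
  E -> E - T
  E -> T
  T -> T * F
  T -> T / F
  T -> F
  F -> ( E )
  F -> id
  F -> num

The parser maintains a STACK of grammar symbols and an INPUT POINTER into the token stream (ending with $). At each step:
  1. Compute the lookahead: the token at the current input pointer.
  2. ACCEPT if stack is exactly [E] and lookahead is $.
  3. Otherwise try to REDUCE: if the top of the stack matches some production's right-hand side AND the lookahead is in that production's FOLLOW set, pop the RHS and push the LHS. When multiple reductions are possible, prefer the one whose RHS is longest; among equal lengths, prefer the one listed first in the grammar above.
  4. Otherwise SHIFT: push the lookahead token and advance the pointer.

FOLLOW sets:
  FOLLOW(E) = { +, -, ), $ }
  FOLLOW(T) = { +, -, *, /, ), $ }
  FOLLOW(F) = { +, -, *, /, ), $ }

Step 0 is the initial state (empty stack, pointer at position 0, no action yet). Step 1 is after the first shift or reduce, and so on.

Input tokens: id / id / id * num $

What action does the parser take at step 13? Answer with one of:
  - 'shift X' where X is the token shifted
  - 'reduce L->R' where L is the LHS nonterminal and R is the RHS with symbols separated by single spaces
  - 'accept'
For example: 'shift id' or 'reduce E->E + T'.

Answer: shift num

Derivation:
Step 1: shift id. Stack=[id] ptr=1 lookahead=/ remaining=[/ id / id * num $]
Step 2: reduce F->id. Stack=[F] ptr=1 lookahead=/ remaining=[/ id / id * num $]
Step 3: reduce T->F. Stack=[T] ptr=1 lookahead=/ remaining=[/ id / id * num $]
Step 4: shift /. Stack=[T /] ptr=2 lookahead=id remaining=[id / id * num $]
Step 5: shift id. Stack=[T / id] ptr=3 lookahead=/ remaining=[/ id * num $]
Step 6: reduce F->id. Stack=[T / F] ptr=3 lookahead=/ remaining=[/ id * num $]
Step 7: reduce T->T / F. Stack=[T] ptr=3 lookahead=/ remaining=[/ id * num $]
Step 8: shift /. Stack=[T /] ptr=4 lookahead=id remaining=[id * num $]
Step 9: shift id. Stack=[T / id] ptr=5 lookahead=* remaining=[* num $]
Step 10: reduce F->id. Stack=[T / F] ptr=5 lookahead=* remaining=[* num $]
Step 11: reduce T->T / F. Stack=[T] ptr=5 lookahead=* remaining=[* num $]
Step 12: shift *. Stack=[T *] ptr=6 lookahead=num remaining=[num $]
Step 13: shift num. Stack=[T * num] ptr=7 lookahead=$ remaining=[$]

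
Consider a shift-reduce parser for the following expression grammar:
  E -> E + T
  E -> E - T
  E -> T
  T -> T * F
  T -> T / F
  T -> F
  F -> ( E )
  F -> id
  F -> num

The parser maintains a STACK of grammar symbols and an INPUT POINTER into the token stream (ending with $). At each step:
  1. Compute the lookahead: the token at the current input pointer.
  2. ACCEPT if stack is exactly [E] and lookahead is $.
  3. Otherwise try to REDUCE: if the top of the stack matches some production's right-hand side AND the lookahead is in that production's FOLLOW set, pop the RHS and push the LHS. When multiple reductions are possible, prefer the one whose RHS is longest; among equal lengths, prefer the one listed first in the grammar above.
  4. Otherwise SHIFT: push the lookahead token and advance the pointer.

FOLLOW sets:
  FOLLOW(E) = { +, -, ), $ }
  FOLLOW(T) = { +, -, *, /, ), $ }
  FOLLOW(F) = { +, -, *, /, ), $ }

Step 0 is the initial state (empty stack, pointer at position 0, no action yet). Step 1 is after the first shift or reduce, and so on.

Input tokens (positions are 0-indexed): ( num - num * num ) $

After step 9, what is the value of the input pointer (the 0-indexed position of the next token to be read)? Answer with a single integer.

Answer: 4

Derivation:
Step 1: shift (. Stack=[(] ptr=1 lookahead=num remaining=[num - num * num ) $]
Step 2: shift num. Stack=[( num] ptr=2 lookahead=- remaining=[- num * num ) $]
Step 3: reduce F->num. Stack=[( F] ptr=2 lookahead=- remaining=[- num * num ) $]
Step 4: reduce T->F. Stack=[( T] ptr=2 lookahead=- remaining=[- num * num ) $]
Step 5: reduce E->T. Stack=[( E] ptr=2 lookahead=- remaining=[- num * num ) $]
Step 6: shift -. Stack=[( E -] ptr=3 lookahead=num remaining=[num * num ) $]
Step 7: shift num. Stack=[( E - num] ptr=4 lookahead=* remaining=[* num ) $]
Step 8: reduce F->num. Stack=[( E - F] ptr=4 lookahead=* remaining=[* num ) $]
Step 9: reduce T->F. Stack=[( E - T] ptr=4 lookahead=* remaining=[* num ) $]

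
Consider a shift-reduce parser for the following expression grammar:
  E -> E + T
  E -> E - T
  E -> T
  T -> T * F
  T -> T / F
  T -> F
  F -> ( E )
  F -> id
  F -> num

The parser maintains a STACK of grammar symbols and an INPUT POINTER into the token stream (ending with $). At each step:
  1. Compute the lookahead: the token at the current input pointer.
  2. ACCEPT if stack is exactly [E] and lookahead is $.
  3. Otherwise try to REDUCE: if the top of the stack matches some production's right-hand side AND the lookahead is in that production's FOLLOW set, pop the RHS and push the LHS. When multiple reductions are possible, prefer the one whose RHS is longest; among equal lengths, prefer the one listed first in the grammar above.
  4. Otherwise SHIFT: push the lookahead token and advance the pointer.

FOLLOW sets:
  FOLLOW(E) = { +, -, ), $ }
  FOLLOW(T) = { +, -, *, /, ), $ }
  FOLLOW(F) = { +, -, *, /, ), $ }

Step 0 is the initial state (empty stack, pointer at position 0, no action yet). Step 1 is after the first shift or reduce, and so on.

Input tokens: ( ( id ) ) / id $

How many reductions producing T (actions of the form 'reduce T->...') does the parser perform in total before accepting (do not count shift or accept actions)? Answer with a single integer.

Answer: 4

Derivation:
Step 1: shift (. Stack=[(] ptr=1 lookahead=( remaining=[( id ) ) / id $]
Step 2: shift (. Stack=[( (] ptr=2 lookahead=id remaining=[id ) ) / id $]
Step 3: shift id. Stack=[( ( id] ptr=3 lookahead=) remaining=[) ) / id $]
Step 4: reduce F->id. Stack=[( ( F] ptr=3 lookahead=) remaining=[) ) / id $]
Step 5: reduce T->F. Stack=[( ( T] ptr=3 lookahead=) remaining=[) ) / id $]
Step 6: reduce E->T. Stack=[( ( E] ptr=3 lookahead=) remaining=[) ) / id $]
Step 7: shift ). Stack=[( ( E )] ptr=4 lookahead=) remaining=[) / id $]
Step 8: reduce F->( E ). Stack=[( F] ptr=4 lookahead=) remaining=[) / id $]
Step 9: reduce T->F. Stack=[( T] ptr=4 lookahead=) remaining=[) / id $]
Step 10: reduce E->T. Stack=[( E] ptr=4 lookahead=) remaining=[) / id $]
Step 11: shift ). Stack=[( E )] ptr=5 lookahead=/ remaining=[/ id $]
Step 12: reduce F->( E ). Stack=[F] ptr=5 lookahead=/ remaining=[/ id $]
Step 13: reduce T->F. Stack=[T] ptr=5 lookahead=/ remaining=[/ id $]
Step 14: shift /. Stack=[T /] ptr=6 lookahead=id remaining=[id $]
Step 15: shift id. Stack=[T / id] ptr=7 lookahead=$ remaining=[$]
Step 16: reduce F->id. Stack=[T / F] ptr=7 lookahead=$ remaining=[$]
Step 17: reduce T->T / F. Stack=[T] ptr=7 lookahead=$ remaining=[$]
Step 18: reduce E->T. Stack=[E] ptr=7 lookahead=$ remaining=[$]
Step 19: accept. Stack=[E] ptr=7 lookahead=$ remaining=[$]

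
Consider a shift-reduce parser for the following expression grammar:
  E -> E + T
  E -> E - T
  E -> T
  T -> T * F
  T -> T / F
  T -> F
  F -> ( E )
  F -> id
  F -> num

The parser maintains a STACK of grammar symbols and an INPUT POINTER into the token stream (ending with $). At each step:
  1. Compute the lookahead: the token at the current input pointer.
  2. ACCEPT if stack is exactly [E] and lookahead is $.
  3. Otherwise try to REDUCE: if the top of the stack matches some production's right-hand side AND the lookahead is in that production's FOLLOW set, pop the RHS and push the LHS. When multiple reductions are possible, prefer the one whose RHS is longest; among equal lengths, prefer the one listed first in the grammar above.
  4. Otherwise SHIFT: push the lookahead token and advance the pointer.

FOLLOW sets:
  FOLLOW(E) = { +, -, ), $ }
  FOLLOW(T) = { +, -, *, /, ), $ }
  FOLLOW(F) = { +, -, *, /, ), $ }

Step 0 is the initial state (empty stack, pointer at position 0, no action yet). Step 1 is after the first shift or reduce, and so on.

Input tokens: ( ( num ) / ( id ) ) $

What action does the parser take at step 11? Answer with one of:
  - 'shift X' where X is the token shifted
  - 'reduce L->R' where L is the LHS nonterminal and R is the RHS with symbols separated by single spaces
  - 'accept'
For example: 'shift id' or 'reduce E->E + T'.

Step 1: shift (. Stack=[(] ptr=1 lookahead=( remaining=[( num ) / ( id ) ) $]
Step 2: shift (. Stack=[( (] ptr=2 lookahead=num remaining=[num ) / ( id ) ) $]
Step 3: shift num. Stack=[( ( num] ptr=3 lookahead=) remaining=[) / ( id ) ) $]
Step 4: reduce F->num. Stack=[( ( F] ptr=3 lookahead=) remaining=[) / ( id ) ) $]
Step 5: reduce T->F. Stack=[( ( T] ptr=3 lookahead=) remaining=[) / ( id ) ) $]
Step 6: reduce E->T. Stack=[( ( E] ptr=3 lookahead=) remaining=[) / ( id ) ) $]
Step 7: shift ). Stack=[( ( E )] ptr=4 lookahead=/ remaining=[/ ( id ) ) $]
Step 8: reduce F->( E ). Stack=[( F] ptr=4 lookahead=/ remaining=[/ ( id ) ) $]
Step 9: reduce T->F. Stack=[( T] ptr=4 lookahead=/ remaining=[/ ( id ) ) $]
Step 10: shift /. Stack=[( T /] ptr=5 lookahead=( remaining=[( id ) ) $]
Step 11: shift (. Stack=[( T / (] ptr=6 lookahead=id remaining=[id ) ) $]

Answer: shift (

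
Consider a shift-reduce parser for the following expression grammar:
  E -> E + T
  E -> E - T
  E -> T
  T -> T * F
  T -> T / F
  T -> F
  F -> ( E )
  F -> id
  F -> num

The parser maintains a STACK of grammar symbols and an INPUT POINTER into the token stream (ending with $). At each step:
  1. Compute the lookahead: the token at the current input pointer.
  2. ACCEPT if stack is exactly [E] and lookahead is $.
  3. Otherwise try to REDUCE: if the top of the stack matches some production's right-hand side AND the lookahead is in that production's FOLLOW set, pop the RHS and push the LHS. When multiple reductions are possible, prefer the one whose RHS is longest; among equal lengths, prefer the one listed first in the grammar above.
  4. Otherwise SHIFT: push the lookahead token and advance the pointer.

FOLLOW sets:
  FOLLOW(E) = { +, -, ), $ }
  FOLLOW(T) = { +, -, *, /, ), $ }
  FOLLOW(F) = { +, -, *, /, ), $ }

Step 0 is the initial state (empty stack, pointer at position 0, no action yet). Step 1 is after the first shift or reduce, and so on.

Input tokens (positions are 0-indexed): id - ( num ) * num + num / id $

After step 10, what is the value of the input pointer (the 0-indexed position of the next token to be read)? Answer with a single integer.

Answer: 4

Derivation:
Step 1: shift id. Stack=[id] ptr=1 lookahead=- remaining=[- ( num ) * num + num / id $]
Step 2: reduce F->id. Stack=[F] ptr=1 lookahead=- remaining=[- ( num ) * num + num / id $]
Step 3: reduce T->F. Stack=[T] ptr=1 lookahead=- remaining=[- ( num ) * num + num / id $]
Step 4: reduce E->T. Stack=[E] ptr=1 lookahead=- remaining=[- ( num ) * num + num / id $]
Step 5: shift -. Stack=[E -] ptr=2 lookahead=( remaining=[( num ) * num + num / id $]
Step 6: shift (. Stack=[E - (] ptr=3 lookahead=num remaining=[num ) * num + num / id $]
Step 7: shift num. Stack=[E - ( num] ptr=4 lookahead=) remaining=[) * num + num / id $]
Step 8: reduce F->num. Stack=[E - ( F] ptr=4 lookahead=) remaining=[) * num + num / id $]
Step 9: reduce T->F. Stack=[E - ( T] ptr=4 lookahead=) remaining=[) * num + num / id $]
Step 10: reduce E->T. Stack=[E - ( E] ptr=4 lookahead=) remaining=[) * num + num / id $]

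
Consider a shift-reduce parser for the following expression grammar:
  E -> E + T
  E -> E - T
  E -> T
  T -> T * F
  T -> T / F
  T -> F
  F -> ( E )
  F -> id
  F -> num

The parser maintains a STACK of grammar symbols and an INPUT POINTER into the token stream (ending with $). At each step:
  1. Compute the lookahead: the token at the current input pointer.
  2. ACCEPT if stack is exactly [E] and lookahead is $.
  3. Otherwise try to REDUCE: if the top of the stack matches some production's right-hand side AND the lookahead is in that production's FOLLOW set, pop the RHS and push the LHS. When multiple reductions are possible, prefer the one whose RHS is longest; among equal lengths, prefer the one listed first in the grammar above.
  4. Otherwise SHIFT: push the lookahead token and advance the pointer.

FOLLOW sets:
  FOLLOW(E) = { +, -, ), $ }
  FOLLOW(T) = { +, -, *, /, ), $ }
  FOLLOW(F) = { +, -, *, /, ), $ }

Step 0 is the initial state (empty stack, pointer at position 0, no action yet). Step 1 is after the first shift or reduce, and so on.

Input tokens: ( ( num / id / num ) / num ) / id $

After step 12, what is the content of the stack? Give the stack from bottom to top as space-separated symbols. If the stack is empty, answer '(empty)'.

Answer: ( ( T / F

Derivation:
Step 1: shift (. Stack=[(] ptr=1 lookahead=( remaining=[( num / id / num ) / num ) / id $]
Step 2: shift (. Stack=[( (] ptr=2 lookahead=num remaining=[num / id / num ) / num ) / id $]
Step 3: shift num. Stack=[( ( num] ptr=3 lookahead=/ remaining=[/ id / num ) / num ) / id $]
Step 4: reduce F->num. Stack=[( ( F] ptr=3 lookahead=/ remaining=[/ id / num ) / num ) / id $]
Step 5: reduce T->F. Stack=[( ( T] ptr=3 lookahead=/ remaining=[/ id / num ) / num ) / id $]
Step 6: shift /. Stack=[( ( T /] ptr=4 lookahead=id remaining=[id / num ) / num ) / id $]
Step 7: shift id. Stack=[( ( T / id] ptr=5 lookahead=/ remaining=[/ num ) / num ) / id $]
Step 8: reduce F->id. Stack=[( ( T / F] ptr=5 lookahead=/ remaining=[/ num ) / num ) / id $]
Step 9: reduce T->T / F. Stack=[( ( T] ptr=5 lookahead=/ remaining=[/ num ) / num ) / id $]
Step 10: shift /. Stack=[( ( T /] ptr=6 lookahead=num remaining=[num ) / num ) / id $]
Step 11: shift num. Stack=[( ( T / num] ptr=7 lookahead=) remaining=[) / num ) / id $]
Step 12: reduce F->num. Stack=[( ( T / F] ptr=7 lookahead=) remaining=[) / num ) / id $]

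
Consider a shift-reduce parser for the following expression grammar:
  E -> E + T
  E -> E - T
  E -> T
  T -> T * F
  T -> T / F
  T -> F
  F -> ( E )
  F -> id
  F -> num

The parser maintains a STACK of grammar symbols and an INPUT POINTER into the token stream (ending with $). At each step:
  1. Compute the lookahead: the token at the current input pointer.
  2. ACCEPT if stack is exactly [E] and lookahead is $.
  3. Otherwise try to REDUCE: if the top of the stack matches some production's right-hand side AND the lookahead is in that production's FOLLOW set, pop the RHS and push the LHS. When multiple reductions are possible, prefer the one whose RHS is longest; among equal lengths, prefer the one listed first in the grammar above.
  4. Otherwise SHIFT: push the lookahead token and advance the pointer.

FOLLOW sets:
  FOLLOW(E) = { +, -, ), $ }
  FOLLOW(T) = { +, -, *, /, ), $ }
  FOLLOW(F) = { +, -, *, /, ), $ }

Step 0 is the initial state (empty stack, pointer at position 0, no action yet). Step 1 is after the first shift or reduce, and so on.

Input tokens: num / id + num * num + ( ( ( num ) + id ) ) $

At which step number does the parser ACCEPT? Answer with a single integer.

Step 1: shift num. Stack=[num] ptr=1 lookahead=/ remaining=[/ id + num * num + ( ( ( num ) + id ) ) $]
Step 2: reduce F->num. Stack=[F] ptr=1 lookahead=/ remaining=[/ id + num * num + ( ( ( num ) + id ) ) $]
Step 3: reduce T->F. Stack=[T] ptr=1 lookahead=/ remaining=[/ id + num * num + ( ( ( num ) + id ) ) $]
Step 4: shift /. Stack=[T /] ptr=2 lookahead=id remaining=[id + num * num + ( ( ( num ) + id ) ) $]
Step 5: shift id. Stack=[T / id] ptr=3 lookahead=+ remaining=[+ num * num + ( ( ( num ) + id ) ) $]
Step 6: reduce F->id. Stack=[T / F] ptr=3 lookahead=+ remaining=[+ num * num + ( ( ( num ) + id ) ) $]
Step 7: reduce T->T / F. Stack=[T] ptr=3 lookahead=+ remaining=[+ num * num + ( ( ( num ) + id ) ) $]
Step 8: reduce E->T. Stack=[E] ptr=3 lookahead=+ remaining=[+ num * num + ( ( ( num ) + id ) ) $]
Step 9: shift +. Stack=[E +] ptr=4 lookahead=num remaining=[num * num + ( ( ( num ) + id ) ) $]
Step 10: shift num. Stack=[E + num] ptr=5 lookahead=* remaining=[* num + ( ( ( num ) + id ) ) $]
Step 11: reduce F->num. Stack=[E + F] ptr=5 lookahead=* remaining=[* num + ( ( ( num ) + id ) ) $]
Step 12: reduce T->F. Stack=[E + T] ptr=5 lookahead=* remaining=[* num + ( ( ( num ) + id ) ) $]
Step 13: shift *. Stack=[E + T *] ptr=6 lookahead=num remaining=[num + ( ( ( num ) + id ) ) $]
Step 14: shift num. Stack=[E + T * num] ptr=7 lookahead=+ remaining=[+ ( ( ( num ) + id ) ) $]
Step 15: reduce F->num. Stack=[E + T * F] ptr=7 lookahead=+ remaining=[+ ( ( ( num ) + id ) ) $]
Step 16: reduce T->T * F. Stack=[E + T] ptr=7 lookahead=+ remaining=[+ ( ( ( num ) + id ) ) $]
Step 17: reduce E->E + T. Stack=[E] ptr=7 lookahead=+ remaining=[+ ( ( ( num ) + id ) ) $]
Step 18: shift +. Stack=[E +] ptr=8 lookahead=( remaining=[( ( ( num ) + id ) ) $]
Step 19: shift (. Stack=[E + (] ptr=9 lookahead=( remaining=[( ( num ) + id ) ) $]
Step 20: shift (. Stack=[E + ( (] ptr=10 lookahead=( remaining=[( num ) + id ) ) $]
Step 21: shift (. Stack=[E + ( ( (] ptr=11 lookahead=num remaining=[num ) + id ) ) $]
Step 22: shift num. Stack=[E + ( ( ( num] ptr=12 lookahead=) remaining=[) + id ) ) $]
Step 23: reduce F->num. Stack=[E + ( ( ( F] ptr=12 lookahead=) remaining=[) + id ) ) $]
Step 24: reduce T->F. Stack=[E + ( ( ( T] ptr=12 lookahead=) remaining=[) + id ) ) $]
Step 25: reduce E->T. Stack=[E + ( ( ( E] ptr=12 lookahead=) remaining=[) + id ) ) $]
Step 26: shift ). Stack=[E + ( ( ( E )] ptr=13 lookahead=+ remaining=[+ id ) ) $]
Step 27: reduce F->( E ). Stack=[E + ( ( F] ptr=13 lookahead=+ remaining=[+ id ) ) $]
Step 28: reduce T->F. Stack=[E + ( ( T] ptr=13 lookahead=+ remaining=[+ id ) ) $]
Step 29: reduce E->T. Stack=[E + ( ( E] ptr=13 lookahead=+ remaining=[+ id ) ) $]
Step 30: shift +. Stack=[E + ( ( E +] ptr=14 lookahead=id remaining=[id ) ) $]
Step 31: shift id. Stack=[E + ( ( E + id] ptr=15 lookahead=) remaining=[) ) $]
Step 32: reduce F->id. Stack=[E + ( ( E + F] ptr=15 lookahead=) remaining=[) ) $]
Step 33: reduce T->F. Stack=[E + ( ( E + T] ptr=15 lookahead=) remaining=[) ) $]
Step 34: reduce E->E + T. Stack=[E + ( ( E] ptr=15 lookahead=) remaining=[) ) $]
Step 35: shift ). Stack=[E + ( ( E )] ptr=16 lookahead=) remaining=[) $]
Step 36: reduce F->( E ). Stack=[E + ( F] ptr=16 lookahead=) remaining=[) $]
Step 37: reduce T->F. Stack=[E + ( T] ptr=16 lookahead=) remaining=[) $]
Step 38: reduce E->T. Stack=[E + ( E] ptr=16 lookahead=) remaining=[) $]
Step 39: shift ). Stack=[E + ( E )] ptr=17 lookahead=$ remaining=[$]
Step 40: reduce F->( E ). Stack=[E + F] ptr=17 lookahead=$ remaining=[$]
Step 41: reduce T->F. Stack=[E + T] ptr=17 lookahead=$ remaining=[$]
Step 42: reduce E->E + T. Stack=[E] ptr=17 lookahead=$ remaining=[$]
Step 43: accept. Stack=[E] ptr=17 lookahead=$ remaining=[$]

Answer: 43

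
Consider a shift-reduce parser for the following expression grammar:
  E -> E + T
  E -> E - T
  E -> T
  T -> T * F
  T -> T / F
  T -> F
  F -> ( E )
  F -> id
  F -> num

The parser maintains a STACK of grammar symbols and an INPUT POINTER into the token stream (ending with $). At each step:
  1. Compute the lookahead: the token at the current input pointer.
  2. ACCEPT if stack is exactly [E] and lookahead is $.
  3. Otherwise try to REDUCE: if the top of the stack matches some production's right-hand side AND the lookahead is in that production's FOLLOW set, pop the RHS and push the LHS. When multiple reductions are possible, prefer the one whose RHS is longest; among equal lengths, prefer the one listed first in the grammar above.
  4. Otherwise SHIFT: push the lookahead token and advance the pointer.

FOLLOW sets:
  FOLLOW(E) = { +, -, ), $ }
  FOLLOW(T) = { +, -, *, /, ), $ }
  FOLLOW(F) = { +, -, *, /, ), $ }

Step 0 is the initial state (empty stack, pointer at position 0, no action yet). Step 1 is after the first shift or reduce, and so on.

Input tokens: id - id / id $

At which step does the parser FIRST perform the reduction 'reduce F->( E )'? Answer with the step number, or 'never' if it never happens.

Answer: never

Derivation:
Step 1: shift id. Stack=[id] ptr=1 lookahead=- remaining=[- id / id $]
Step 2: reduce F->id. Stack=[F] ptr=1 lookahead=- remaining=[- id / id $]
Step 3: reduce T->F. Stack=[T] ptr=1 lookahead=- remaining=[- id / id $]
Step 4: reduce E->T. Stack=[E] ptr=1 lookahead=- remaining=[- id / id $]
Step 5: shift -. Stack=[E -] ptr=2 lookahead=id remaining=[id / id $]
Step 6: shift id. Stack=[E - id] ptr=3 lookahead=/ remaining=[/ id $]
Step 7: reduce F->id. Stack=[E - F] ptr=3 lookahead=/ remaining=[/ id $]
Step 8: reduce T->F. Stack=[E - T] ptr=3 lookahead=/ remaining=[/ id $]
Step 9: shift /. Stack=[E - T /] ptr=4 lookahead=id remaining=[id $]
Step 10: shift id. Stack=[E - T / id] ptr=5 lookahead=$ remaining=[$]
Step 11: reduce F->id. Stack=[E - T / F] ptr=5 lookahead=$ remaining=[$]
Step 12: reduce T->T / F. Stack=[E - T] ptr=5 lookahead=$ remaining=[$]
Step 13: reduce E->E - T. Stack=[E] ptr=5 lookahead=$ remaining=[$]
Step 14: accept. Stack=[E] ptr=5 lookahead=$ remaining=[$]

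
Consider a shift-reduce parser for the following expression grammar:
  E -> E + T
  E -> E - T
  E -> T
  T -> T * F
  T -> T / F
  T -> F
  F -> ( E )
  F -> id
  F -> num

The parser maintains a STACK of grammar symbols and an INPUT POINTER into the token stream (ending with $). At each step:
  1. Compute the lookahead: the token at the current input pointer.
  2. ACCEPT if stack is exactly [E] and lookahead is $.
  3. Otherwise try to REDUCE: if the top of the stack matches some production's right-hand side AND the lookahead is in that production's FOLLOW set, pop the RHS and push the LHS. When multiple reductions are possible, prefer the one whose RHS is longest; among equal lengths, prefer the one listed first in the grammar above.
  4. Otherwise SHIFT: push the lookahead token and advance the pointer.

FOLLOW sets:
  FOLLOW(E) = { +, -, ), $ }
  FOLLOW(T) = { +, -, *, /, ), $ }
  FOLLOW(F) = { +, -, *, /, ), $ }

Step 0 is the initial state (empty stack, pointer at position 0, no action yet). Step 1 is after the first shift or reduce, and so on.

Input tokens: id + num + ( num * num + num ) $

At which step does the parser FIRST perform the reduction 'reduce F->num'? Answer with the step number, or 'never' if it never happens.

Answer: 7

Derivation:
Step 1: shift id. Stack=[id] ptr=1 lookahead=+ remaining=[+ num + ( num * num + num ) $]
Step 2: reduce F->id. Stack=[F] ptr=1 lookahead=+ remaining=[+ num + ( num * num + num ) $]
Step 3: reduce T->F. Stack=[T] ptr=1 lookahead=+ remaining=[+ num + ( num * num + num ) $]
Step 4: reduce E->T. Stack=[E] ptr=1 lookahead=+ remaining=[+ num + ( num * num + num ) $]
Step 5: shift +. Stack=[E +] ptr=2 lookahead=num remaining=[num + ( num * num + num ) $]
Step 6: shift num. Stack=[E + num] ptr=3 lookahead=+ remaining=[+ ( num * num + num ) $]
Step 7: reduce F->num. Stack=[E + F] ptr=3 lookahead=+ remaining=[+ ( num * num + num ) $]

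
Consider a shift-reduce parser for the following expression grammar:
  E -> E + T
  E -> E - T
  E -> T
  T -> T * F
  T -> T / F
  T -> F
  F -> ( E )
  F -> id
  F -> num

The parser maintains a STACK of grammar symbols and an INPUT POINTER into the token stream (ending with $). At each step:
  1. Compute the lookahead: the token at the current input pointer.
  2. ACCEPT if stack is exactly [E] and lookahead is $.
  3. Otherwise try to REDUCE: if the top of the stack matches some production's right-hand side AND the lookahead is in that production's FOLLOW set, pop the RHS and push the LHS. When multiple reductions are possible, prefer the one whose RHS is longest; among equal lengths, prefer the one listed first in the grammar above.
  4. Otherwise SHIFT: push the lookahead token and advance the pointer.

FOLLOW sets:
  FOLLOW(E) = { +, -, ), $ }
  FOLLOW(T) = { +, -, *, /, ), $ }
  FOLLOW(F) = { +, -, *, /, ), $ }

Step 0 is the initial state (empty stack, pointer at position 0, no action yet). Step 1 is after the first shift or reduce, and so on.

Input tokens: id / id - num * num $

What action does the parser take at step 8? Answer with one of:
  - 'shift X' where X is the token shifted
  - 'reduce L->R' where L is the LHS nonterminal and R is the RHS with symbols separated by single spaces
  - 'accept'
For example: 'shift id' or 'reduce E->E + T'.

Answer: reduce E->T

Derivation:
Step 1: shift id. Stack=[id] ptr=1 lookahead=/ remaining=[/ id - num * num $]
Step 2: reduce F->id. Stack=[F] ptr=1 lookahead=/ remaining=[/ id - num * num $]
Step 3: reduce T->F. Stack=[T] ptr=1 lookahead=/ remaining=[/ id - num * num $]
Step 4: shift /. Stack=[T /] ptr=2 lookahead=id remaining=[id - num * num $]
Step 5: shift id. Stack=[T / id] ptr=3 lookahead=- remaining=[- num * num $]
Step 6: reduce F->id. Stack=[T / F] ptr=3 lookahead=- remaining=[- num * num $]
Step 7: reduce T->T / F. Stack=[T] ptr=3 lookahead=- remaining=[- num * num $]
Step 8: reduce E->T. Stack=[E] ptr=3 lookahead=- remaining=[- num * num $]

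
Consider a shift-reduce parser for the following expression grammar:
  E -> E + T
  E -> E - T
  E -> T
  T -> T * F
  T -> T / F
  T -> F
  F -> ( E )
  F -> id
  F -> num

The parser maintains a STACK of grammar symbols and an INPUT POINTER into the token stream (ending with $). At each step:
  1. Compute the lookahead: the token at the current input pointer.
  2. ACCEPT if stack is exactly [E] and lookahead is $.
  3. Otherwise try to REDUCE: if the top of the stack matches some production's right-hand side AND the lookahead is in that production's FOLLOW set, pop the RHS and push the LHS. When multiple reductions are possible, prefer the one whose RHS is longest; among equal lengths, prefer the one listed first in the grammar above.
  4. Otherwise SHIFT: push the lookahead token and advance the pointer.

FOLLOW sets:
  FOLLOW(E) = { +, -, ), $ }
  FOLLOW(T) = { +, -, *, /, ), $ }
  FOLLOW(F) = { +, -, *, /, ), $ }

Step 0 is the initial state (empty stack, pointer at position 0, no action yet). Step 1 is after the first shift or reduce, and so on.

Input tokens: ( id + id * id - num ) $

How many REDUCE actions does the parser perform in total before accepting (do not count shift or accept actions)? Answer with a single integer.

Step 1: shift (. Stack=[(] ptr=1 lookahead=id remaining=[id + id * id - num ) $]
Step 2: shift id. Stack=[( id] ptr=2 lookahead=+ remaining=[+ id * id - num ) $]
Step 3: reduce F->id. Stack=[( F] ptr=2 lookahead=+ remaining=[+ id * id - num ) $]
Step 4: reduce T->F. Stack=[( T] ptr=2 lookahead=+ remaining=[+ id * id - num ) $]
Step 5: reduce E->T. Stack=[( E] ptr=2 lookahead=+ remaining=[+ id * id - num ) $]
Step 6: shift +. Stack=[( E +] ptr=3 lookahead=id remaining=[id * id - num ) $]
Step 7: shift id. Stack=[( E + id] ptr=4 lookahead=* remaining=[* id - num ) $]
Step 8: reduce F->id. Stack=[( E + F] ptr=4 lookahead=* remaining=[* id - num ) $]
Step 9: reduce T->F. Stack=[( E + T] ptr=4 lookahead=* remaining=[* id - num ) $]
Step 10: shift *. Stack=[( E + T *] ptr=5 lookahead=id remaining=[id - num ) $]
Step 11: shift id. Stack=[( E + T * id] ptr=6 lookahead=- remaining=[- num ) $]
Step 12: reduce F->id. Stack=[( E + T * F] ptr=6 lookahead=- remaining=[- num ) $]
Step 13: reduce T->T * F. Stack=[( E + T] ptr=6 lookahead=- remaining=[- num ) $]
Step 14: reduce E->E + T. Stack=[( E] ptr=6 lookahead=- remaining=[- num ) $]
Step 15: shift -. Stack=[( E -] ptr=7 lookahead=num remaining=[num ) $]
Step 16: shift num. Stack=[( E - num] ptr=8 lookahead=) remaining=[) $]
Step 17: reduce F->num. Stack=[( E - F] ptr=8 lookahead=) remaining=[) $]
Step 18: reduce T->F. Stack=[( E - T] ptr=8 lookahead=) remaining=[) $]
Step 19: reduce E->E - T. Stack=[( E] ptr=8 lookahead=) remaining=[) $]
Step 20: shift ). Stack=[( E )] ptr=9 lookahead=$ remaining=[$]
Step 21: reduce F->( E ). Stack=[F] ptr=9 lookahead=$ remaining=[$]
Step 22: reduce T->F. Stack=[T] ptr=9 lookahead=$ remaining=[$]
Step 23: reduce E->T. Stack=[E] ptr=9 lookahead=$ remaining=[$]
Step 24: accept. Stack=[E] ptr=9 lookahead=$ remaining=[$]

Answer: 14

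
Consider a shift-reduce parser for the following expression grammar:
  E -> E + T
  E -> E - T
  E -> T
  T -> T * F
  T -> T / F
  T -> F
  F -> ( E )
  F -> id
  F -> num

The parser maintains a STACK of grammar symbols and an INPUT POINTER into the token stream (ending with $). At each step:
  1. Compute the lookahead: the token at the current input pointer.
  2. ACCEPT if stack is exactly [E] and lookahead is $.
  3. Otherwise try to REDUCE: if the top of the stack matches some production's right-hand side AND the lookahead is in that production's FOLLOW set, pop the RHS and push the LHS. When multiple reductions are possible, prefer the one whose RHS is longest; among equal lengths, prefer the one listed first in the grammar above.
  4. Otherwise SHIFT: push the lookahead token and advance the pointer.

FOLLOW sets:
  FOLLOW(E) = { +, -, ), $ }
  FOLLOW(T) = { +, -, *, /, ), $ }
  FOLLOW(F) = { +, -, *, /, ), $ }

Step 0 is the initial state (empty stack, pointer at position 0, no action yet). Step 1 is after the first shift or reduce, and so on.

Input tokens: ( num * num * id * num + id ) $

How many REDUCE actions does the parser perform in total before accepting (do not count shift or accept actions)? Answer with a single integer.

Answer: 15

Derivation:
Step 1: shift (. Stack=[(] ptr=1 lookahead=num remaining=[num * num * id * num + id ) $]
Step 2: shift num. Stack=[( num] ptr=2 lookahead=* remaining=[* num * id * num + id ) $]
Step 3: reduce F->num. Stack=[( F] ptr=2 lookahead=* remaining=[* num * id * num + id ) $]
Step 4: reduce T->F. Stack=[( T] ptr=2 lookahead=* remaining=[* num * id * num + id ) $]
Step 5: shift *. Stack=[( T *] ptr=3 lookahead=num remaining=[num * id * num + id ) $]
Step 6: shift num. Stack=[( T * num] ptr=4 lookahead=* remaining=[* id * num + id ) $]
Step 7: reduce F->num. Stack=[( T * F] ptr=4 lookahead=* remaining=[* id * num + id ) $]
Step 8: reduce T->T * F. Stack=[( T] ptr=4 lookahead=* remaining=[* id * num + id ) $]
Step 9: shift *. Stack=[( T *] ptr=5 lookahead=id remaining=[id * num + id ) $]
Step 10: shift id. Stack=[( T * id] ptr=6 lookahead=* remaining=[* num + id ) $]
Step 11: reduce F->id. Stack=[( T * F] ptr=6 lookahead=* remaining=[* num + id ) $]
Step 12: reduce T->T * F. Stack=[( T] ptr=6 lookahead=* remaining=[* num + id ) $]
Step 13: shift *. Stack=[( T *] ptr=7 lookahead=num remaining=[num + id ) $]
Step 14: shift num. Stack=[( T * num] ptr=8 lookahead=+ remaining=[+ id ) $]
Step 15: reduce F->num. Stack=[( T * F] ptr=8 lookahead=+ remaining=[+ id ) $]
Step 16: reduce T->T * F. Stack=[( T] ptr=8 lookahead=+ remaining=[+ id ) $]
Step 17: reduce E->T. Stack=[( E] ptr=8 lookahead=+ remaining=[+ id ) $]
Step 18: shift +. Stack=[( E +] ptr=9 lookahead=id remaining=[id ) $]
Step 19: shift id. Stack=[( E + id] ptr=10 lookahead=) remaining=[) $]
Step 20: reduce F->id. Stack=[( E + F] ptr=10 lookahead=) remaining=[) $]
Step 21: reduce T->F. Stack=[( E + T] ptr=10 lookahead=) remaining=[) $]
Step 22: reduce E->E + T. Stack=[( E] ptr=10 lookahead=) remaining=[) $]
Step 23: shift ). Stack=[( E )] ptr=11 lookahead=$ remaining=[$]
Step 24: reduce F->( E ). Stack=[F] ptr=11 lookahead=$ remaining=[$]
Step 25: reduce T->F. Stack=[T] ptr=11 lookahead=$ remaining=[$]
Step 26: reduce E->T. Stack=[E] ptr=11 lookahead=$ remaining=[$]
Step 27: accept. Stack=[E] ptr=11 lookahead=$ remaining=[$]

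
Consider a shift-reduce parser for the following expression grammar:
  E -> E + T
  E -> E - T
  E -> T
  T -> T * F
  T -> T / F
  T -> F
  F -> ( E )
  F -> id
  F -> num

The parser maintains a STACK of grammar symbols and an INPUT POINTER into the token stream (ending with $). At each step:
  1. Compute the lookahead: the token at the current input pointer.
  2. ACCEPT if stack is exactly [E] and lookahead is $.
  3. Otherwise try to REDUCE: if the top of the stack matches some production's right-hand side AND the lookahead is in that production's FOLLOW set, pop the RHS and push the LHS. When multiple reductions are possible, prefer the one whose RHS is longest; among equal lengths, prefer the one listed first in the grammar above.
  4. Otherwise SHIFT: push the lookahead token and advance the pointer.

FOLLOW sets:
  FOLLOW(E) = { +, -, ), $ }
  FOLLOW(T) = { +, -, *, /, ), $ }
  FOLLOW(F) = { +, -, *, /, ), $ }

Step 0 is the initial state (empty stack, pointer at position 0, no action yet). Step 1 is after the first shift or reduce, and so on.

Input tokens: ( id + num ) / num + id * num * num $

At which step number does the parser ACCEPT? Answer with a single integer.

Step 1: shift (. Stack=[(] ptr=1 lookahead=id remaining=[id + num ) / num + id * num * num $]
Step 2: shift id. Stack=[( id] ptr=2 lookahead=+ remaining=[+ num ) / num + id * num * num $]
Step 3: reduce F->id. Stack=[( F] ptr=2 lookahead=+ remaining=[+ num ) / num + id * num * num $]
Step 4: reduce T->F. Stack=[( T] ptr=2 lookahead=+ remaining=[+ num ) / num + id * num * num $]
Step 5: reduce E->T. Stack=[( E] ptr=2 lookahead=+ remaining=[+ num ) / num + id * num * num $]
Step 6: shift +. Stack=[( E +] ptr=3 lookahead=num remaining=[num ) / num + id * num * num $]
Step 7: shift num. Stack=[( E + num] ptr=4 lookahead=) remaining=[) / num + id * num * num $]
Step 8: reduce F->num. Stack=[( E + F] ptr=4 lookahead=) remaining=[) / num + id * num * num $]
Step 9: reduce T->F. Stack=[( E + T] ptr=4 lookahead=) remaining=[) / num + id * num * num $]
Step 10: reduce E->E + T. Stack=[( E] ptr=4 lookahead=) remaining=[) / num + id * num * num $]
Step 11: shift ). Stack=[( E )] ptr=5 lookahead=/ remaining=[/ num + id * num * num $]
Step 12: reduce F->( E ). Stack=[F] ptr=5 lookahead=/ remaining=[/ num + id * num * num $]
Step 13: reduce T->F. Stack=[T] ptr=5 lookahead=/ remaining=[/ num + id * num * num $]
Step 14: shift /. Stack=[T /] ptr=6 lookahead=num remaining=[num + id * num * num $]
Step 15: shift num. Stack=[T / num] ptr=7 lookahead=+ remaining=[+ id * num * num $]
Step 16: reduce F->num. Stack=[T / F] ptr=7 lookahead=+ remaining=[+ id * num * num $]
Step 17: reduce T->T / F. Stack=[T] ptr=7 lookahead=+ remaining=[+ id * num * num $]
Step 18: reduce E->T. Stack=[E] ptr=7 lookahead=+ remaining=[+ id * num * num $]
Step 19: shift +. Stack=[E +] ptr=8 lookahead=id remaining=[id * num * num $]
Step 20: shift id. Stack=[E + id] ptr=9 lookahead=* remaining=[* num * num $]
Step 21: reduce F->id. Stack=[E + F] ptr=9 lookahead=* remaining=[* num * num $]
Step 22: reduce T->F. Stack=[E + T] ptr=9 lookahead=* remaining=[* num * num $]
Step 23: shift *. Stack=[E + T *] ptr=10 lookahead=num remaining=[num * num $]
Step 24: shift num. Stack=[E + T * num] ptr=11 lookahead=* remaining=[* num $]
Step 25: reduce F->num. Stack=[E + T * F] ptr=11 lookahead=* remaining=[* num $]
Step 26: reduce T->T * F. Stack=[E + T] ptr=11 lookahead=* remaining=[* num $]
Step 27: shift *. Stack=[E + T *] ptr=12 lookahead=num remaining=[num $]
Step 28: shift num. Stack=[E + T * num] ptr=13 lookahead=$ remaining=[$]
Step 29: reduce F->num. Stack=[E + T * F] ptr=13 lookahead=$ remaining=[$]
Step 30: reduce T->T * F. Stack=[E + T] ptr=13 lookahead=$ remaining=[$]
Step 31: reduce E->E + T. Stack=[E] ptr=13 lookahead=$ remaining=[$]
Step 32: accept. Stack=[E] ptr=13 lookahead=$ remaining=[$]

Answer: 32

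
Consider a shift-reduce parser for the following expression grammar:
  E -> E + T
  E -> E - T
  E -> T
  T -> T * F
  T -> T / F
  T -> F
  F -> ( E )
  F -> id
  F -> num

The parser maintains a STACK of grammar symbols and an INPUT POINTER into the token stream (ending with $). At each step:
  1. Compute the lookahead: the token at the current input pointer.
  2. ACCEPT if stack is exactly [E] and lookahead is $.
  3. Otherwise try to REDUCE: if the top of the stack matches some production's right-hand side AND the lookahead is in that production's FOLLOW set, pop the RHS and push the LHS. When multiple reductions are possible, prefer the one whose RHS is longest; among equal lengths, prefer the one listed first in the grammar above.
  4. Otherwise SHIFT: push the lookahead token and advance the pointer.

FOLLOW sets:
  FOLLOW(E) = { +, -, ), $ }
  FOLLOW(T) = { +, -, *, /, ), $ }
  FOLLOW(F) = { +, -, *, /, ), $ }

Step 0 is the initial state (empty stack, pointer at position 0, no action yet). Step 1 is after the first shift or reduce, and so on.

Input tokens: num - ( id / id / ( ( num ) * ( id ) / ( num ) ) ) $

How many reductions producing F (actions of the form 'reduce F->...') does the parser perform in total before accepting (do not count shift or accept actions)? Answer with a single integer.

Step 1: shift num. Stack=[num] ptr=1 lookahead=- remaining=[- ( id / id / ( ( num ) * ( id ) / ( num ) ) ) $]
Step 2: reduce F->num. Stack=[F] ptr=1 lookahead=- remaining=[- ( id / id / ( ( num ) * ( id ) / ( num ) ) ) $]
Step 3: reduce T->F. Stack=[T] ptr=1 lookahead=- remaining=[- ( id / id / ( ( num ) * ( id ) / ( num ) ) ) $]
Step 4: reduce E->T. Stack=[E] ptr=1 lookahead=- remaining=[- ( id / id / ( ( num ) * ( id ) / ( num ) ) ) $]
Step 5: shift -. Stack=[E -] ptr=2 lookahead=( remaining=[( id / id / ( ( num ) * ( id ) / ( num ) ) ) $]
Step 6: shift (. Stack=[E - (] ptr=3 lookahead=id remaining=[id / id / ( ( num ) * ( id ) / ( num ) ) ) $]
Step 7: shift id. Stack=[E - ( id] ptr=4 lookahead=/ remaining=[/ id / ( ( num ) * ( id ) / ( num ) ) ) $]
Step 8: reduce F->id. Stack=[E - ( F] ptr=4 lookahead=/ remaining=[/ id / ( ( num ) * ( id ) / ( num ) ) ) $]
Step 9: reduce T->F. Stack=[E - ( T] ptr=4 lookahead=/ remaining=[/ id / ( ( num ) * ( id ) / ( num ) ) ) $]
Step 10: shift /. Stack=[E - ( T /] ptr=5 lookahead=id remaining=[id / ( ( num ) * ( id ) / ( num ) ) ) $]
Step 11: shift id. Stack=[E - ( T / id] ptr=6 lookahead=/ remaining=[/ ( ( num ) * ( id ) / ( num ) ) ) $]
Step 12: reduce F->id. Stack=[E - ( T / F] ptr=6 lookahead=/ remaining=[/ ( ( num ) * ( id ) / ( num ) ) ) $]
Step 13: reduce T->T / F. Stack=[E - ( T] ptr=6 lookahead=/ remaining=[/ ( ( num ) * ( id ) / ( num ) ) ) $]
Step 14: shift /. Stack=[E - ( T /] ptr=7 lookahead=( remaining=[( ( num ) * ( id ) / ( num ) ) ) $]
Step 15: shift (. Stack=[E - ( T / (] ptr=8 lookahead=( remaining=[( num ) * ( id ) / ( num ) ) ) $]
Step 16: shift (. Stack=[E - ( T / ( (] ptr=9 lookahead=num remaining=[num ) * ( id ) / ( num ) ) ) $]
Step 17: shift num. Stack=[E - ( T / ( ( num] ptr=10 lookahead=) remaining=[) * ( id ) / ( num ) ) ) $]
Step 18: reduce F->num. Stack=[E - ( T / ( ( F] ptr=10 lookahead=) remaining=[) * ( id ) / ( num ) ) ) $]
Step 19: reduce T->F. Stack=[E - ( T / ( ( T] ptr=10 lookahead=) remaining=[) * ( id ) / ( num ) ) ) $]
Step 20: reduce E->T. Stack=[E - ( T / ( ( E] ptr=10 lookahead=) remaining=[) * ( id ) / ( num ) ) ) $]
Step 21: shift ). Stack=[E - ( T / ( ( E )] ptr=11 lookahead=* remaining=[* ( id ) / ( num ) ) ) $]
Step 22: reduce F->( E ). Stack=[E - ( T / ( F] ptr=11 lookahead=* remaining=[* ( id ) / ( num ) ) ) $]
Step 23: reduce T->F. Stack=[E - ( T / ( T] ptr=11 lookahead=* remaining=[* ( id ) / ( num ) ) ) $]
Step 24: shift *. Stack=[E - ( T / ( T *] ptr=12 lookahead=( remaining=[( id ) / ( num ) ) ) $]
Step 25: shift (. Stack=[E - ( T / ( T * (] ptr=13 lookahead=id remaining=[id ) / ( num ) ) ) $]
Step 26: shift id. Stack=[E - ( T / ( T * ( id] ptr=14 lookahead=) remaining=[) / ( num ) ) ) $]
Step 27: reduce F->id. Stack=[E - ( T / ( T * ( F] ptr=14 lookahead=) remaining=[) / ( num ) ) ) $]
Step 28: reduce T->F. Stack=[E - ( T / ( T * ( T] ptr=14 lookahead=) remaining=[) / ( num ) ) ) $]
Step 29: reduce E->T. Stack=[E - ( T / ( T * ( E] ptr=14 lookahead=) remaining=[) / ( num ) ) ) $]
Step 30: shift ). Stack=[E - ( T / ( T * ( E )] ptr=15 lookahead=/ remaining=[/ ( num ) ) ) $]
Step 31: reduce F->( E ). Stack=[E - ( T / ( T * F] ptr=15 lookahead=/ remaining=[/ ( num ) ) ) $]
Step 32: reduce T->T * F. Stack=[E - ( T / ( T] ptr=15 lookahead=/ remaining=[/ ( num ) ) ) $]
Step 33: shift /. Stack=[E - ( T / ( T /] ptr=16 lookahead=( remaining=[( num ) ) ) $]
Step 34: shift (. Stack=[E - ( T / ( T / (] ptr=17 lookahead=num remaining=[num ) ) ) $]
Step 35: shift num. Stack=[E - ( T / ( T / ( num] ptr=18 lookahead=) remaining=[) ) ) $]
Step 36: reduce F->num. Stack=[E - ( T / ( T / ( F] ptr=18 lookahead=) remaining=[) ) ) $]
Step 37: reduce T->F. Stack=[E - ( T / ( T / ( T] ptr=18 lookahead=) remaining=[) ) ) $]
Step 38: reduce E->T. Stack=[E - ( T / ( T / ( E] ptr=18 lookahead=) remaining=[) ) ) $]
Step 39: shift ). Stack=[E - ( T / ( T / ( E )] ptr=19 lookahead=) remaining=[) ) $]
Step 40: reduce F->( E ). Stack=[E - ( T / ( T / F] ptr=19 lookahead=) remaining=[) ) $]
Step 41: reduce T->T / F. Stack=[E - ( T / ( T] ptr=19 lookahead=) remaining=[) ) $]
Step 42: reduce E->T. Stack=[E - ( T / ( E] ptr=19 lookahead=) remaining=[) ) $]
Step 43: shift ). Stack=[E - ( T / ( E )] ptr=20 lookahead=) remaining=[) $]
Step 44: reduce F->( E ). Stack=[E - ( T / F] ptr=20 lookahead=) remaining=[) $]
Step 45: reduce T->T / F. Stack=[E - ( T] ptr=20 lookahead=) remaining=[) $]
Step 46: reduce E->T. Stack=[E - ( E] ptr=20 lookahead=) remaining=[) $]
Step 47: shift ). Stack=[E - ( E )] ptr=21 lookahead=$ remaining=[$]
Step 48: reduce F->( E ). Stack=[E - F] ptr=21 lookahead=$ remaining=[$]
Step 49: reduce T->F. Stack=[E - T] ptr=21 lookahead=$ remaining=[$]
Step 50: reduce E->E - T. Stack=[E] ptr=21 lookahead=$ remaining=[$]
Step 51: accept. Stack=[E] ptr=21 lookahead=$ remaining=[$]

Answer: 11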